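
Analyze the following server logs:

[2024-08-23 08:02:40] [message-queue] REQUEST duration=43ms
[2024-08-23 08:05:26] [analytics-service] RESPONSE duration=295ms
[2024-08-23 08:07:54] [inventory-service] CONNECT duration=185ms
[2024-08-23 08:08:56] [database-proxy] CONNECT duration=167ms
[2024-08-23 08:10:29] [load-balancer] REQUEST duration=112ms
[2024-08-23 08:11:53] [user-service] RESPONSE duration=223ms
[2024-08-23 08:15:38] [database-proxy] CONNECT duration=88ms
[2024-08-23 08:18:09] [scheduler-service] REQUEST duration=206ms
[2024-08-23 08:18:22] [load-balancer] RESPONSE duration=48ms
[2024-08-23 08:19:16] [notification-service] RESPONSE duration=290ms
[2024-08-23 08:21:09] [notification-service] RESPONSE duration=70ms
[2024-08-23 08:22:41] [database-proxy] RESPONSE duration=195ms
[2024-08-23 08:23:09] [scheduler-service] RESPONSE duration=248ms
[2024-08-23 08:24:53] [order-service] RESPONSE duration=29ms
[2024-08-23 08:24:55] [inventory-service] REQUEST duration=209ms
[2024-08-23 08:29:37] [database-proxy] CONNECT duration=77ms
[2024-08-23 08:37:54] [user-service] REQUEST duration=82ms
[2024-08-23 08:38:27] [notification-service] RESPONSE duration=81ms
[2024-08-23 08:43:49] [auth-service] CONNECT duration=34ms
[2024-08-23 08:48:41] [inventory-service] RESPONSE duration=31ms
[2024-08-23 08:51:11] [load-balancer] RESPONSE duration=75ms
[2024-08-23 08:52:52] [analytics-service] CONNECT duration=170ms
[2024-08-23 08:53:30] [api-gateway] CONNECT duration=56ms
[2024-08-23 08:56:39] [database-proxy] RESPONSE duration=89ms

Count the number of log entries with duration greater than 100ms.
11

To count timeouts:

1. Threshold: 100ms
2. Extract duration from each log entry
3. Count entries where duration > 100
4. Timeout count: 11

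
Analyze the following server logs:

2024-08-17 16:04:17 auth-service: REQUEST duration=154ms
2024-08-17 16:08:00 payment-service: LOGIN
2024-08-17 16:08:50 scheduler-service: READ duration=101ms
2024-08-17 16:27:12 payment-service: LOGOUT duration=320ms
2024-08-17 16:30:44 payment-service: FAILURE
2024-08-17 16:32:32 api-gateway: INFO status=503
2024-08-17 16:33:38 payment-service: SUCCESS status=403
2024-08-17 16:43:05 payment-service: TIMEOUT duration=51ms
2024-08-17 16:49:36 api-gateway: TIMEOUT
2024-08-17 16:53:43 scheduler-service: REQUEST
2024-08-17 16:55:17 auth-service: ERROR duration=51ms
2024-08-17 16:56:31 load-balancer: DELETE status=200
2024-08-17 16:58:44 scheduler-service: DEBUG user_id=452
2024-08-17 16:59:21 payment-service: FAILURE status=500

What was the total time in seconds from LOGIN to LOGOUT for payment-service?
1152

To calculate state duration:

1. Find LOGIN event for payment-service: 2024-08-17 16:08:00
2. Find LOGOUT event for payment-service: 2024-08-17 16:27:12
3. Calculate duration: 2024-08-17 16:27:12 - 2024-08-17 16:08:00 = 1152 seconds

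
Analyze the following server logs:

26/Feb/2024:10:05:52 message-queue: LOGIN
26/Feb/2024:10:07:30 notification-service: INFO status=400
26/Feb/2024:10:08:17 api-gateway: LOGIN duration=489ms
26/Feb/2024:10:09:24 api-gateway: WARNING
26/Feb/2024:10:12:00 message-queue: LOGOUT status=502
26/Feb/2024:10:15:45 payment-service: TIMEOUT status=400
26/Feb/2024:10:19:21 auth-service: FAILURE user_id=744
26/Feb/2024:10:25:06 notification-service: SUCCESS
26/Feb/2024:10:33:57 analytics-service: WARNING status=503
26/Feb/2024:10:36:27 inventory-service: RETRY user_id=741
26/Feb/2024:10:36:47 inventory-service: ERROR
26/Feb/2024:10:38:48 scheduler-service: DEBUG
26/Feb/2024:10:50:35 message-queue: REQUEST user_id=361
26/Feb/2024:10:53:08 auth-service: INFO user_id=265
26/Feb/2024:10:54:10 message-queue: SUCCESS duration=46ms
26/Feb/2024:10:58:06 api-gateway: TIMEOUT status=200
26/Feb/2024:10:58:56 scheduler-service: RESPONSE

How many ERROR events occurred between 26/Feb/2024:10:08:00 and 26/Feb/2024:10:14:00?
0

To count events in the time window:

1. Window boundaries: 26/Feb/2024:10:08:00 to 26/Feb/2024:10:14:00
2. Filter for ERROR events within this window
3. Count matching events: 0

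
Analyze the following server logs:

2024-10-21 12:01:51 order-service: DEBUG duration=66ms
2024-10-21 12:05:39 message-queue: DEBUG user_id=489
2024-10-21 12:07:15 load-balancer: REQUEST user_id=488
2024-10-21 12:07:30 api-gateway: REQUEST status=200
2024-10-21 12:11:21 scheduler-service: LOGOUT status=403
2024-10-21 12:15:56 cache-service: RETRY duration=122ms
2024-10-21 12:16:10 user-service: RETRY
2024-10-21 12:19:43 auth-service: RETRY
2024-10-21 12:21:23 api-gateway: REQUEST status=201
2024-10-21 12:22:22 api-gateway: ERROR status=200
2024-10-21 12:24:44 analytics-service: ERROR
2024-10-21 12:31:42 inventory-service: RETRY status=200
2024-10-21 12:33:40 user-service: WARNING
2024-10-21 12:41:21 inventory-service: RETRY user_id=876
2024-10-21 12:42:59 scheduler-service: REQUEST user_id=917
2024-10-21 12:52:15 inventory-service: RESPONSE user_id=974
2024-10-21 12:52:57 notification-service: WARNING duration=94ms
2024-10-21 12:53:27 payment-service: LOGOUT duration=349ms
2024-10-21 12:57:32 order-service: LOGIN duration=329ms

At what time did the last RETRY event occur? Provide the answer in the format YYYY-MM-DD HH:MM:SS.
2024-10-21 12:41:21

To find the last event:

1. Filter for all RETRY events
2. Sort by timestamp
3. Select the last one
4. Timestamp: 2024-10-21 12:41:21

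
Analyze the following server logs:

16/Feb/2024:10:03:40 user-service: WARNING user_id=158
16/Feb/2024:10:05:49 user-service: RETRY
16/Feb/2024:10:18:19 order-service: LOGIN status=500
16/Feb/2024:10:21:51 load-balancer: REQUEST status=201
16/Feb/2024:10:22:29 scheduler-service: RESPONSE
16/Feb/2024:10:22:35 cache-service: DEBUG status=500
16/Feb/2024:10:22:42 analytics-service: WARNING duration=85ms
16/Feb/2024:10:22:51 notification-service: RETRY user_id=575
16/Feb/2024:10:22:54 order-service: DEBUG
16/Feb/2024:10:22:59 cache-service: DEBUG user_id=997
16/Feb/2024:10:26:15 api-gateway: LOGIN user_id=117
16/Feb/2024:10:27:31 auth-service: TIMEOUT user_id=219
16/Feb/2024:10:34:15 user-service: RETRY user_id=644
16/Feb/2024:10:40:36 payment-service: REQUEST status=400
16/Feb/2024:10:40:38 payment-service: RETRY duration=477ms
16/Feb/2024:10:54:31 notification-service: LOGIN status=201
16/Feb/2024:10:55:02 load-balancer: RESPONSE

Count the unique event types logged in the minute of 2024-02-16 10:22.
4

To count unique event types:

1. Filter events in the minute starting at 2024-02-16 10:22
2. Extract event types from matching entries
3. Count unique types: 4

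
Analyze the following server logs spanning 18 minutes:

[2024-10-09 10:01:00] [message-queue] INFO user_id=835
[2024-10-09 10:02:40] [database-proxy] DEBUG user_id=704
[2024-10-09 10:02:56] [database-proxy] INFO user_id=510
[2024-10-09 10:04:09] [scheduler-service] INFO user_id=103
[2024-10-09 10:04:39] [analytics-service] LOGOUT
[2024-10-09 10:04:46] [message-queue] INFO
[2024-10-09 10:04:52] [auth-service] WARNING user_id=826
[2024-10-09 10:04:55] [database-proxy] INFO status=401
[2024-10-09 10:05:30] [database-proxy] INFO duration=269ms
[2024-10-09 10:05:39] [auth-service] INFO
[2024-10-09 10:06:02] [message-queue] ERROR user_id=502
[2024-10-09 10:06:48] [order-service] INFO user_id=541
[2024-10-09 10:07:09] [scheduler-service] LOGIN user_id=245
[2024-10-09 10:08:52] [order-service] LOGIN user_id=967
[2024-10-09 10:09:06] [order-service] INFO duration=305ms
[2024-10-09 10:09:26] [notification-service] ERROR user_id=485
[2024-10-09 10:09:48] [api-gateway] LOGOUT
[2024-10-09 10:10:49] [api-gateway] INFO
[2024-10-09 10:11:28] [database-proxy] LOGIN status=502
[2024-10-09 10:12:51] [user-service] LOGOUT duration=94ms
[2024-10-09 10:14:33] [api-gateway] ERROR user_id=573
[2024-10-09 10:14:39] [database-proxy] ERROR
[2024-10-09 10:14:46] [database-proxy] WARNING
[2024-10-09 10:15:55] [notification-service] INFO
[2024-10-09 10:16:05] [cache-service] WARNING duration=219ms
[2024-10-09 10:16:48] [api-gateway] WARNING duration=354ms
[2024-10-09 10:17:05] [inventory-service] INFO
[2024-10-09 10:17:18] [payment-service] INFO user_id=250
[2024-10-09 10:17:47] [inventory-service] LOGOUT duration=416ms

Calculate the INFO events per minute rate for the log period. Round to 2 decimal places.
0.72

To calculate the rate:

1. Count total INFO events: 13
2. Total time period: 18 minutes
3. Rate = 13 / 18 = 0.72 events per minute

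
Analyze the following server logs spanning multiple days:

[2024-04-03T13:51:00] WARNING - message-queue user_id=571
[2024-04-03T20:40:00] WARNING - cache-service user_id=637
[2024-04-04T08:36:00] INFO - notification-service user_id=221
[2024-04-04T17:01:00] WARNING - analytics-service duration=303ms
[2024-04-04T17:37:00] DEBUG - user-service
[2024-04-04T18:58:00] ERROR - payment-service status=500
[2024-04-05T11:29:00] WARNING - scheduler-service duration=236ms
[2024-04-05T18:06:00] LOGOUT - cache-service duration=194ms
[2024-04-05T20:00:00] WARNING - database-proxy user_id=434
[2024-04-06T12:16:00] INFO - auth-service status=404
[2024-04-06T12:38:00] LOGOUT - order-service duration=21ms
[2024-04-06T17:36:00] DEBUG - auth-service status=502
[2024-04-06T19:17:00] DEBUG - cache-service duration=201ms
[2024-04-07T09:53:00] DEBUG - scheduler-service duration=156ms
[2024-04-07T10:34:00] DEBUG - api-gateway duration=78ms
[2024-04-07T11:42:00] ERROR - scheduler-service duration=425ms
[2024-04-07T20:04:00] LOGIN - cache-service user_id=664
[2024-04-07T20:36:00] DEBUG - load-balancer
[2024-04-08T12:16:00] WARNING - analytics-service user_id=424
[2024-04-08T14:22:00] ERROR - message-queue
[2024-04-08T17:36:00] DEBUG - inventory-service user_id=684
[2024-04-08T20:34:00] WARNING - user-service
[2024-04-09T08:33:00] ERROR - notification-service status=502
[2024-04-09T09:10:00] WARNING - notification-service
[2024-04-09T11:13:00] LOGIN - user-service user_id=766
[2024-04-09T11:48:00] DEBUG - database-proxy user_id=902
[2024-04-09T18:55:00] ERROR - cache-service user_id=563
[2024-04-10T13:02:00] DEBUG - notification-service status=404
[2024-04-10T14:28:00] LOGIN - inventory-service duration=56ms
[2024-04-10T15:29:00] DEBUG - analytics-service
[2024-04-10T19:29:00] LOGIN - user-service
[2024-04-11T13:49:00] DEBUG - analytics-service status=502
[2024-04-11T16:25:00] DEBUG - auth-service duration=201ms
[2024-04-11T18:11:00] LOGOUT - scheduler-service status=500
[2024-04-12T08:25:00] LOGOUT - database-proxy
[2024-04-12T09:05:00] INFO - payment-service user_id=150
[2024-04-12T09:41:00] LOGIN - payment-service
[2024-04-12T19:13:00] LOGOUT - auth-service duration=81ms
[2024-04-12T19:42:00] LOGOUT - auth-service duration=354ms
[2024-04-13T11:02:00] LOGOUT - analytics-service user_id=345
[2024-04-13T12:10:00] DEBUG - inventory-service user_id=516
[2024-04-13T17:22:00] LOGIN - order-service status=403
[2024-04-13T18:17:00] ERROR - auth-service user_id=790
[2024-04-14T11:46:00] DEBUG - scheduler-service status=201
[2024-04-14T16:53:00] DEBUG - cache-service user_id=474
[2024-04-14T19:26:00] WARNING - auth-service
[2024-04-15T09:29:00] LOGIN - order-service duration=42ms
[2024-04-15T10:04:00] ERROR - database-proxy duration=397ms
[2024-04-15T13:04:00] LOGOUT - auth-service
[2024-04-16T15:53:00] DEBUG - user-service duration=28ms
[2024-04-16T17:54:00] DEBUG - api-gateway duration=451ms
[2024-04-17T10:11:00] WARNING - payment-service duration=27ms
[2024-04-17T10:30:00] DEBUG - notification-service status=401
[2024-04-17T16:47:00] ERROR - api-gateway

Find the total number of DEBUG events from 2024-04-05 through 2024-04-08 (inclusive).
6

To filter by date range:

1. Date range: 2024-04-05 through 2024-04-08, both dates inclusive
2. Filter for DEBUG events whose date falls in this range
3. Count matching events: 6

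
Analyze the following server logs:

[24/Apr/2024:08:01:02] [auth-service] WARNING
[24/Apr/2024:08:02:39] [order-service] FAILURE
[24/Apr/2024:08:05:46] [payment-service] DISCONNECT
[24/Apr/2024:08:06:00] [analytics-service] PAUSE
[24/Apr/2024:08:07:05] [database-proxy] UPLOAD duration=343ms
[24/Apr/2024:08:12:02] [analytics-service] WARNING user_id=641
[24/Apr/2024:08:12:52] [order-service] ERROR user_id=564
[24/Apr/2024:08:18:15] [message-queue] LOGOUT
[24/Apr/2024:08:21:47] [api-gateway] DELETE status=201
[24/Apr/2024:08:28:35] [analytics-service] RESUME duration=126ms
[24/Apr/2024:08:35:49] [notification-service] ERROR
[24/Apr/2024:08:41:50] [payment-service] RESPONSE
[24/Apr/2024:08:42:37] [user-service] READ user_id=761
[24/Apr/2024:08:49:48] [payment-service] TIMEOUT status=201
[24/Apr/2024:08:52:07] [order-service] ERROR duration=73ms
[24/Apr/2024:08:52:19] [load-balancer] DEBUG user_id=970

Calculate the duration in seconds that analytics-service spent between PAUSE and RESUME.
1355

To calculate state duration:

1. Find PAUSE event for analytics-service: 24/Apr/2024:08:06:00
2. Find RESUME event for analytics-service: 24/Apr/2024:08:28:35
3. Calculate duration: 24/Apr/2024:08:28:35 - 24/Apr/2024:08:06:00 = 1355 seconds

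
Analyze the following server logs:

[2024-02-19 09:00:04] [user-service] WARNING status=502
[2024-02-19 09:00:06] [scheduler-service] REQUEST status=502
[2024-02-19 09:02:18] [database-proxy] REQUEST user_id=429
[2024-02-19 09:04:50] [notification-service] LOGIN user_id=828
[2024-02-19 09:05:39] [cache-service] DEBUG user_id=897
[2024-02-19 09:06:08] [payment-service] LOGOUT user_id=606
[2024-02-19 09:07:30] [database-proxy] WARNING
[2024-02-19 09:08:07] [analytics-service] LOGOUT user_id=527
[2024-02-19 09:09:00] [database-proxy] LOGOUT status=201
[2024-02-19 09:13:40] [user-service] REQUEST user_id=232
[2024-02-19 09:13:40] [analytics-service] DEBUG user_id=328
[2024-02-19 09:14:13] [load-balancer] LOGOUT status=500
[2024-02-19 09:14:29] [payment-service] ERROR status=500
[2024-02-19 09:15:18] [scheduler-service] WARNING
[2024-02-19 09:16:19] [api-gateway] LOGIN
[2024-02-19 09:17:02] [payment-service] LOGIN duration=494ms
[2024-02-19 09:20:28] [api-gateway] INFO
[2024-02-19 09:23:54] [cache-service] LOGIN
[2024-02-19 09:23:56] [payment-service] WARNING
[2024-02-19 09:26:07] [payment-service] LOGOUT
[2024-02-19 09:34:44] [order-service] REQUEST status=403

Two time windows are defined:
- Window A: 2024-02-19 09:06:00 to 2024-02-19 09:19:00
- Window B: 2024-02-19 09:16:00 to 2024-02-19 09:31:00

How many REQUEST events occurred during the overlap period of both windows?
0

To find overlap events:

1. Window A: 2024-02-19 09:06:00 to 2024-02-19 09:19:00
2. Window B: 2024-02-19 09:16:00 to 2024-02-19 09:31:00
3. Overlap period: 2024-02-19 09:16:00 to 2024-02-19 09:19:00
4. Count REQUEST events in overlap: 0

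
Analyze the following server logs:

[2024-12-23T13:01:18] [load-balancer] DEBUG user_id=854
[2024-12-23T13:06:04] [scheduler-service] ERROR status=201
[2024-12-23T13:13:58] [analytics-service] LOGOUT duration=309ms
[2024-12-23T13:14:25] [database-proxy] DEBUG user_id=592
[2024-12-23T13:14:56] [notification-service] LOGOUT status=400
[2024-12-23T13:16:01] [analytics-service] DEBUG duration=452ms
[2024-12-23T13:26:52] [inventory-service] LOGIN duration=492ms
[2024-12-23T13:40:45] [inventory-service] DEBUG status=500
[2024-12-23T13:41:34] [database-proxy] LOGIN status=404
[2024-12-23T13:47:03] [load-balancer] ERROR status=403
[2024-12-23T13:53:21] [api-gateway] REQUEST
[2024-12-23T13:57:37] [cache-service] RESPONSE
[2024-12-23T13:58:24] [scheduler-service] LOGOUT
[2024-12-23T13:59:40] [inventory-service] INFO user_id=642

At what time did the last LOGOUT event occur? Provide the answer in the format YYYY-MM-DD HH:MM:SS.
2024-12-23 13:58:24

To find the last event:

1. Filter for all LOGOUT events
2. Sort by timestamp
3. Select the last one
4. Timestamp: 2024-12-23 13:58:24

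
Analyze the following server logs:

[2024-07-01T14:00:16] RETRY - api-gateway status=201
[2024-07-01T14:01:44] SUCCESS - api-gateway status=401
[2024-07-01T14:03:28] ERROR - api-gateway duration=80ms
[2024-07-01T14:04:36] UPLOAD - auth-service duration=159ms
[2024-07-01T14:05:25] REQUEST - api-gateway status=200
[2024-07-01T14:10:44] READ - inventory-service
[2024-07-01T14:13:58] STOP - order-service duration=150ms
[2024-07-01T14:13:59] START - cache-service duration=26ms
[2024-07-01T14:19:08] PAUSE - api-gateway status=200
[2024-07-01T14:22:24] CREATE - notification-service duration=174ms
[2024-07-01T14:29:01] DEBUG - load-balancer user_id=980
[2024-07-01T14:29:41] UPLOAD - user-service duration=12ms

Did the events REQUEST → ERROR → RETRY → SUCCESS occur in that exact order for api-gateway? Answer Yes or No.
No

To verify sequence order:

1. Find all events in sequence REQUEST → ERROR → RETRY → SUCCESS for api-gateway
2. Extract their timestamps
3. Check if timestamps are in ascending order
4. Result: No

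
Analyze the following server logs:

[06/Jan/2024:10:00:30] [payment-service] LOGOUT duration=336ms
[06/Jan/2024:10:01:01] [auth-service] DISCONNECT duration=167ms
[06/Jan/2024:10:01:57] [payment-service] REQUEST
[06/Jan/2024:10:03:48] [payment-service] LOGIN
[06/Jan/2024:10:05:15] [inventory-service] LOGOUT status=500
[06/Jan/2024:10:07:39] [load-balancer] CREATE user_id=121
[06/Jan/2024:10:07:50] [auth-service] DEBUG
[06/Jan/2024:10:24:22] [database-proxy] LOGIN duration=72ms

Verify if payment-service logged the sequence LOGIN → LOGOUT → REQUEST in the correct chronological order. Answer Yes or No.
No

To verify sequence order:

1. Find all events in sequence LOGIN → LOGOUT → REQUEST for payment-service
2. Extract their timestamps
3. Check if timestamps are in ascending order
4. Result: No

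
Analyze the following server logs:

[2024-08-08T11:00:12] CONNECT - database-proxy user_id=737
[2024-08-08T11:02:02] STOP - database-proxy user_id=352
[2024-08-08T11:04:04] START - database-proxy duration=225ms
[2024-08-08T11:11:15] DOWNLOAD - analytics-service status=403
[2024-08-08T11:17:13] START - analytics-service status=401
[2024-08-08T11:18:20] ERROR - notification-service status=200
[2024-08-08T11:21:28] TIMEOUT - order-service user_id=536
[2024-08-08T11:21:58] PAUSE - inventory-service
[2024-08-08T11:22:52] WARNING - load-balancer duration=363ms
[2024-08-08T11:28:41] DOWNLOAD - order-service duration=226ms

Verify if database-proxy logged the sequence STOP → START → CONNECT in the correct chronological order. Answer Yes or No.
No

To verify sequence order:

1. Find all events in sequence STOP → START → CONNECT for database-proxy
2. Extract their timestamps
3. Check if timestamps are in ascending order
4. Result: No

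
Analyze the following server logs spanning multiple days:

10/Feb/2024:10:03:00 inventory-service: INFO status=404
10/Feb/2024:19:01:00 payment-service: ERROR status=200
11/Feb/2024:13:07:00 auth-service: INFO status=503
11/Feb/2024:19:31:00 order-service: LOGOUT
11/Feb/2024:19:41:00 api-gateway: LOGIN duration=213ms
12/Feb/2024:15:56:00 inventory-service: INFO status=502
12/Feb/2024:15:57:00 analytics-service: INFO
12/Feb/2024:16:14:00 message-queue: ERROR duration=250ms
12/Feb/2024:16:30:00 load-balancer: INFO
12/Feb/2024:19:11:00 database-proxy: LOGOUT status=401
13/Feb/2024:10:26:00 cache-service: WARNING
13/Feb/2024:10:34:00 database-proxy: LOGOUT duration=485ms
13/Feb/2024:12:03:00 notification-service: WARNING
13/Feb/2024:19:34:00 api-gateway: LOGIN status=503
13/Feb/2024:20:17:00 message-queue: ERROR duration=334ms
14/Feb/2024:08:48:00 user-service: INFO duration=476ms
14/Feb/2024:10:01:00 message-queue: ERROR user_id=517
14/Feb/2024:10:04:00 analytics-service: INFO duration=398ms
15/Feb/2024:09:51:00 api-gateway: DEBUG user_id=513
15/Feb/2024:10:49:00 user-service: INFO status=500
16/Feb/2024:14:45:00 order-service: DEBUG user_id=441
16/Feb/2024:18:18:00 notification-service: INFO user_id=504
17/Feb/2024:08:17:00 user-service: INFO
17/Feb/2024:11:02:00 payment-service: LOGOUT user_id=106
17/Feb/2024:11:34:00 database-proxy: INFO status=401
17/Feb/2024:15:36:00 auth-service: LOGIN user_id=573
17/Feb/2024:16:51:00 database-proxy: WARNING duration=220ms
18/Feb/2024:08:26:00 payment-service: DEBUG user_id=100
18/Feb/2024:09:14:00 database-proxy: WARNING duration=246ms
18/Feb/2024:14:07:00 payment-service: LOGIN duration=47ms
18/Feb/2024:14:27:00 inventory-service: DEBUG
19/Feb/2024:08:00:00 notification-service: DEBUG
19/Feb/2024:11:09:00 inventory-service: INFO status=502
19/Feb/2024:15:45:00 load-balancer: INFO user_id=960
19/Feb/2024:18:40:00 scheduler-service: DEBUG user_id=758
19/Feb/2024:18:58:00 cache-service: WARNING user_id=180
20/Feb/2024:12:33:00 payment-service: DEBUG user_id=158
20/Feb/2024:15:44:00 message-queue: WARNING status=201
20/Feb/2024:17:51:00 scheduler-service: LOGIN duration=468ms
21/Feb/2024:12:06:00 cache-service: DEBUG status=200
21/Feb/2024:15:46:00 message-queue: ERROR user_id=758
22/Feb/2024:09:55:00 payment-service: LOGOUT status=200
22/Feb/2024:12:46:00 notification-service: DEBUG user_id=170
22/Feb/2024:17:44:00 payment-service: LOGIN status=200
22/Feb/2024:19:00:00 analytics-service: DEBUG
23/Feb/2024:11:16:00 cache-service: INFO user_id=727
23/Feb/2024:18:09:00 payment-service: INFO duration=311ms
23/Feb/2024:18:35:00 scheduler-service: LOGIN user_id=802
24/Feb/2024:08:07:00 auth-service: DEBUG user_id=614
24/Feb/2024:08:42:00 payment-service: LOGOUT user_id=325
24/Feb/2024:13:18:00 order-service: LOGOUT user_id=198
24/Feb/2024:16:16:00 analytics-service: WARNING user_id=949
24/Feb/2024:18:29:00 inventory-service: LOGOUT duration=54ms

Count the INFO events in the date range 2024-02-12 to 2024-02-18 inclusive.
9

To filter by date range:

1. Date range: 2024-02-12 through 2024-02-18, both dates inclusive
2. Filter for INFO events whose date falls in this range
3. Count matching events: 9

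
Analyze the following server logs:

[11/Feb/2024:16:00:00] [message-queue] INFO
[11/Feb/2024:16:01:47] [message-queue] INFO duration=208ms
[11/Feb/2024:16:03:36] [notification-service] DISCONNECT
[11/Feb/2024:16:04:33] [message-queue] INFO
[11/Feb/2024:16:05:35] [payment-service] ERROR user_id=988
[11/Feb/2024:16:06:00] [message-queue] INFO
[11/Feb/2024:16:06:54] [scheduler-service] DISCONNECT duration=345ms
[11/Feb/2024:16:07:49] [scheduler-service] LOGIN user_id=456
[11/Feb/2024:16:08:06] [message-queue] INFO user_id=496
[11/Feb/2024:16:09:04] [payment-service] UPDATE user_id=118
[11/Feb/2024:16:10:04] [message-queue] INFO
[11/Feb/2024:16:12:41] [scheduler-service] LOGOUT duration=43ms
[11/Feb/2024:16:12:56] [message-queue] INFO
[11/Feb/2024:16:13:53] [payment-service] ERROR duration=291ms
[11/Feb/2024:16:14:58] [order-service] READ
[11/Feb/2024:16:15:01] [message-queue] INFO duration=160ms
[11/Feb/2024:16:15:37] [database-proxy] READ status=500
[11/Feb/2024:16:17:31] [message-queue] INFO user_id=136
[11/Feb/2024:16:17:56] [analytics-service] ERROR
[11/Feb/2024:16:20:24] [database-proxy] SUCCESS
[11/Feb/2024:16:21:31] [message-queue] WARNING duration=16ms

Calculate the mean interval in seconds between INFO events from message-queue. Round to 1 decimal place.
131.4

To calculate average interval:

1. Find all INFO events for message-queue in order
2. Calculate time gaps between consecutive events
3. Compute mean of gaps: 1051 / 8 = 131.4 seconds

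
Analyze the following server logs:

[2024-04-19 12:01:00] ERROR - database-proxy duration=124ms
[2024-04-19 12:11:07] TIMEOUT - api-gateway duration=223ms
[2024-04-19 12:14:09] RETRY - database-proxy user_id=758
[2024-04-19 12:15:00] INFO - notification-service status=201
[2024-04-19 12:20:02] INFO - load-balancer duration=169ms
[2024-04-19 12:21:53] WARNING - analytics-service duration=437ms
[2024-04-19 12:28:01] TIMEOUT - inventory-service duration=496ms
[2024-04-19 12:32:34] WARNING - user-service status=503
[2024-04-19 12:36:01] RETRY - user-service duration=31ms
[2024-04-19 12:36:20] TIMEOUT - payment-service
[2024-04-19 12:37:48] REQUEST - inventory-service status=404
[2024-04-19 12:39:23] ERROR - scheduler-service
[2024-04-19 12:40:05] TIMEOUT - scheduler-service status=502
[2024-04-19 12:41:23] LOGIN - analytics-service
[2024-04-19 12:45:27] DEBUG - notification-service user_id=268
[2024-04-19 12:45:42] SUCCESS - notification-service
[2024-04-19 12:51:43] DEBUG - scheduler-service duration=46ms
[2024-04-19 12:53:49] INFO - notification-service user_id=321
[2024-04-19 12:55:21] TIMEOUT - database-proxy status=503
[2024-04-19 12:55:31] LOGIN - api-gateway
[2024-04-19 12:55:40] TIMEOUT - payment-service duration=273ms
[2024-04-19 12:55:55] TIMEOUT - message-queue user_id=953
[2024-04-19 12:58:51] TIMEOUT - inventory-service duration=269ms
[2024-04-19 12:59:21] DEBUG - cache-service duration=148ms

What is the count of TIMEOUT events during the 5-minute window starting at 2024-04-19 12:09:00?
1

To count events in the time window:

1. Window boundaries: 2024-04-19 12:09:00 to 2024-04-19 12:14:00
2. Filter for TIMEOUT events within this window
3. Count matching events: 1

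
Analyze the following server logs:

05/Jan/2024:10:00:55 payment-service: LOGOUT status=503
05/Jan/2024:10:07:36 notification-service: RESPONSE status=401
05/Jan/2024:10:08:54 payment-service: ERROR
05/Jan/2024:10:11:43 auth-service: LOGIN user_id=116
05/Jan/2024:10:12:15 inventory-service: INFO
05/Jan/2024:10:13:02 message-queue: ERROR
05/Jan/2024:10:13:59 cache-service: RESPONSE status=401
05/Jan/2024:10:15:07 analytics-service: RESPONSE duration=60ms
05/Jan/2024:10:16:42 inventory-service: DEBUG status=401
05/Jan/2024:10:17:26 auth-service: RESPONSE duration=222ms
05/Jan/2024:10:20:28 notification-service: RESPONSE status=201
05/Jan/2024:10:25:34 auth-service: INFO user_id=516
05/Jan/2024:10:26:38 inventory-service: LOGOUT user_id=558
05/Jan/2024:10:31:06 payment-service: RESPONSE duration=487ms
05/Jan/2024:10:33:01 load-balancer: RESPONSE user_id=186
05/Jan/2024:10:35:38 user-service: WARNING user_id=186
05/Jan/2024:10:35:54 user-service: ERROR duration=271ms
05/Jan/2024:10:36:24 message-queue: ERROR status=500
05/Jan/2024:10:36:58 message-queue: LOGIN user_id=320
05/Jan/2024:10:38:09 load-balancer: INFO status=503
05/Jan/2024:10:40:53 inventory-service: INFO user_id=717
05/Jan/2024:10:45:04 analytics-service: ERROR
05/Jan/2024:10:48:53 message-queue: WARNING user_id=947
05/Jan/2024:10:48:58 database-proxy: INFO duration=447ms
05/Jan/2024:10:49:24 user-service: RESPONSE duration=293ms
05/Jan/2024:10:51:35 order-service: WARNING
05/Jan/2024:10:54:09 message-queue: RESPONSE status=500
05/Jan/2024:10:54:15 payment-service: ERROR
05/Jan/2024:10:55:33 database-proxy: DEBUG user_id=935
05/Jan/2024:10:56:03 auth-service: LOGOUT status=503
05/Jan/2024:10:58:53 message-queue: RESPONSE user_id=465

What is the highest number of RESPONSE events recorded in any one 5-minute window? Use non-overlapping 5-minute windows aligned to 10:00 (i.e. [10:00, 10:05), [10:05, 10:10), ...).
2

To find the burst window:

1. Divide the log period into non-overlapping 5-minute windows starting at 10:00
2. Count RESPONSE events in each window
3. Find the window with maximum count
4. Maximum events in a window: 2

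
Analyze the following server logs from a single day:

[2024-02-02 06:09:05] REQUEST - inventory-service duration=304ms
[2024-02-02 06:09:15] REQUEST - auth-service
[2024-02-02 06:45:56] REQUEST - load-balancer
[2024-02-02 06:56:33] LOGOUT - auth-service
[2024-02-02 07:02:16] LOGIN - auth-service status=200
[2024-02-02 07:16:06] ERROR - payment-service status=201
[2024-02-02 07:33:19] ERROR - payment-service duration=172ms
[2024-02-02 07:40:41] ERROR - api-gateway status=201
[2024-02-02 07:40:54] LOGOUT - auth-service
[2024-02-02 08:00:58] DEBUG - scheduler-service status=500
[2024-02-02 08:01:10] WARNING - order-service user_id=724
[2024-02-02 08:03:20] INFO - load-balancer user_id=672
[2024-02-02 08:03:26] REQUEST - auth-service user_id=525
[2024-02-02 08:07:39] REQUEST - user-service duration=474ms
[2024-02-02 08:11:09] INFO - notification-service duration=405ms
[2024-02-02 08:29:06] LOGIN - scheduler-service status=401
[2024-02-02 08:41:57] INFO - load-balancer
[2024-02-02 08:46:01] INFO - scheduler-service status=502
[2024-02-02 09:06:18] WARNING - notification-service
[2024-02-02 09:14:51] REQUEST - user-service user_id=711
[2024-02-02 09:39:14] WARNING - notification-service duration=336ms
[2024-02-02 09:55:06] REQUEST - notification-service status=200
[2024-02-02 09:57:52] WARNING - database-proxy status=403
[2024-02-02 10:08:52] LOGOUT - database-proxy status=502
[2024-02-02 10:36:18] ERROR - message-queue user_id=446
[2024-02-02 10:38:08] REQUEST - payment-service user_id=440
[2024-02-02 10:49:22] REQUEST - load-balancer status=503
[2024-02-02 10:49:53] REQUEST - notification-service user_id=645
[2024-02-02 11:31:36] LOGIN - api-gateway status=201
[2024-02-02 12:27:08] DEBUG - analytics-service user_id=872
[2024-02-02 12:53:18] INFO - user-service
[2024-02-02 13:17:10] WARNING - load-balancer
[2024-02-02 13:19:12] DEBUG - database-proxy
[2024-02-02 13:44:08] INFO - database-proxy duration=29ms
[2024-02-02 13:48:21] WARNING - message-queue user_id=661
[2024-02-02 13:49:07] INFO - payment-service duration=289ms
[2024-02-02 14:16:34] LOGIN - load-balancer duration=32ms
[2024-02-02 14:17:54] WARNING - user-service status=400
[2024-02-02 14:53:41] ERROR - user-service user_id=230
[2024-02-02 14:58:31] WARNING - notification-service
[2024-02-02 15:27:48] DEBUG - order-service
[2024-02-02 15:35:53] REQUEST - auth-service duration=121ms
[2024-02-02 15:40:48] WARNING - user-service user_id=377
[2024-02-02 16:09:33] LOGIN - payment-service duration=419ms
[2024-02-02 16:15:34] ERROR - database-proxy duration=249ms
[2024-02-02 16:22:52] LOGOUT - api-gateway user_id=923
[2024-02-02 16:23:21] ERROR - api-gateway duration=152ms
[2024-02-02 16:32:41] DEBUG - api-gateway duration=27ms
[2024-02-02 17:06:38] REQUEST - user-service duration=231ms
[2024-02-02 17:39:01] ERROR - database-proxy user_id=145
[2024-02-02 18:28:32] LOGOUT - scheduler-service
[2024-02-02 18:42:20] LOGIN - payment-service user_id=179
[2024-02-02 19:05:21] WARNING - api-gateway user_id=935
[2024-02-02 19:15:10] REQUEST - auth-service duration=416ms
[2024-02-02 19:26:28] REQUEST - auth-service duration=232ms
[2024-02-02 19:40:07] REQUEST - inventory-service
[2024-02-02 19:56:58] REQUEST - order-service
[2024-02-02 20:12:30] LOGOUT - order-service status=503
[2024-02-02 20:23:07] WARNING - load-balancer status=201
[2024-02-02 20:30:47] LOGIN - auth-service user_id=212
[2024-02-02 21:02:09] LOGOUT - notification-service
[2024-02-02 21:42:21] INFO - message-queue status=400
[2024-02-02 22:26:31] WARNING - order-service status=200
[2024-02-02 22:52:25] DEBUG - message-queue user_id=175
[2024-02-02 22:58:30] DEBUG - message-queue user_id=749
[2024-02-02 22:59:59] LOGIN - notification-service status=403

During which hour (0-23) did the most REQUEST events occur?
19

To find the peak hour:

1. Group all REQUEST events by hour
2. Count events in each hour
3. Find hour with maximum count
4. Peak hour: 19 (with 4 events)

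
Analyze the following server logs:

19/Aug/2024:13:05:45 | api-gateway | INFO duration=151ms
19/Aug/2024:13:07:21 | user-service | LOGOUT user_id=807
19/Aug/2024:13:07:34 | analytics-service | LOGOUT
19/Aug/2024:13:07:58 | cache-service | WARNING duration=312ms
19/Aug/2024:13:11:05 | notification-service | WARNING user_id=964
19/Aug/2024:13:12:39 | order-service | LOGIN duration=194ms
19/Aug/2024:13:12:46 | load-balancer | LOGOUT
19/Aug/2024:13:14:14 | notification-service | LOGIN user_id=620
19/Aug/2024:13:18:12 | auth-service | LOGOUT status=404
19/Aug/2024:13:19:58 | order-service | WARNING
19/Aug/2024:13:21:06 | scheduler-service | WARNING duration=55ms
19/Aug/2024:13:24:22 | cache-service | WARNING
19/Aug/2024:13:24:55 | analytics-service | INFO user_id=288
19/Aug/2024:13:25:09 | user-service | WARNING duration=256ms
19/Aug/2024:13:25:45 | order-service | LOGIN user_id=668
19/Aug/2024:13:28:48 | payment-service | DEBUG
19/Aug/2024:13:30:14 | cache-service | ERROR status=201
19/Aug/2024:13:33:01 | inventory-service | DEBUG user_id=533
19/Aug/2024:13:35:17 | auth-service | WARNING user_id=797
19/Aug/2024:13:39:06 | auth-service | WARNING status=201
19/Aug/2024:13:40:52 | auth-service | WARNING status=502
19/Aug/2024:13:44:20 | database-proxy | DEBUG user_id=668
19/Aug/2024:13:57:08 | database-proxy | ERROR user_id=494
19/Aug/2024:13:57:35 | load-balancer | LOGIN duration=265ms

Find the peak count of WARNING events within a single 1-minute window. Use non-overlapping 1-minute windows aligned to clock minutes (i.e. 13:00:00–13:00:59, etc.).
1

To find the burst window:

1. Divide the log period into non-overlapping 1-minute windows starting at 13:00
2. Count WARNING events in each window
3. Find the window with maximum count
4. Maximum events in a window: 1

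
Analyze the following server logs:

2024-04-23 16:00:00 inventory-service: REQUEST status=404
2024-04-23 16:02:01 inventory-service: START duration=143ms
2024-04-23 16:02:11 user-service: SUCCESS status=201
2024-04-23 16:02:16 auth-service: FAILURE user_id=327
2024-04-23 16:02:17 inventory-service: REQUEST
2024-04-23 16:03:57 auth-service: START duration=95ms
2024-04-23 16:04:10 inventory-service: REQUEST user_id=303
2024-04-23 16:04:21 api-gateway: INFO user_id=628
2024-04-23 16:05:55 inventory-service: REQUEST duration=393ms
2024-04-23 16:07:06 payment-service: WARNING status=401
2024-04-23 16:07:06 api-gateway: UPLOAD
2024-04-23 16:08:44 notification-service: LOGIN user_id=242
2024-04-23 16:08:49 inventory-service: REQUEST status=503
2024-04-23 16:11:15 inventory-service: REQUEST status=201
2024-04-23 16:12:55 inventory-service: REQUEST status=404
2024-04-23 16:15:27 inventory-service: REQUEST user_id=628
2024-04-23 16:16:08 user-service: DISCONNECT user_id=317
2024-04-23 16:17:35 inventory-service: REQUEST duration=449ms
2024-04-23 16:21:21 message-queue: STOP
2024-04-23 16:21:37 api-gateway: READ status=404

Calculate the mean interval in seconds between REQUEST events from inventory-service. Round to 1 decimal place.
131.9

To calculate average interval:

1. Find all REQUEST events for inventory-service in order
2. Calculate time gaps between consecutive events
3. Compute mean of gaps: 1055 / 8 = 131.9 seconds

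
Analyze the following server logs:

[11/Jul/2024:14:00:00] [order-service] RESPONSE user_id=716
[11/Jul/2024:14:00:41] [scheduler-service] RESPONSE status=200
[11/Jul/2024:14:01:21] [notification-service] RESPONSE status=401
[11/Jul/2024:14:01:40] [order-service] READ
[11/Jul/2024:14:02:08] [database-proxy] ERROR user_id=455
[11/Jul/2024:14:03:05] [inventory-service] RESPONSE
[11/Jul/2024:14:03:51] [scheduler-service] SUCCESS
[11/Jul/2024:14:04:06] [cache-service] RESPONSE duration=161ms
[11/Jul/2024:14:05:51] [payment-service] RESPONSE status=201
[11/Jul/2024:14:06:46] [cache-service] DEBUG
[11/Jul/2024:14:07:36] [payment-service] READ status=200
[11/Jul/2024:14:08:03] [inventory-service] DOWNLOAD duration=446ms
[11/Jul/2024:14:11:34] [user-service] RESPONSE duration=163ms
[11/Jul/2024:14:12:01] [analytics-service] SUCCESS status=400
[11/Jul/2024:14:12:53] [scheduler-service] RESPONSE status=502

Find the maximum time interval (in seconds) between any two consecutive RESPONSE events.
343

To find the longest gap:

1. Extract all RESPONSE events in chronological order
2. Calculate time differences between consecutive events
3. Find the maximum difference
4. Longest gap: 343 seconds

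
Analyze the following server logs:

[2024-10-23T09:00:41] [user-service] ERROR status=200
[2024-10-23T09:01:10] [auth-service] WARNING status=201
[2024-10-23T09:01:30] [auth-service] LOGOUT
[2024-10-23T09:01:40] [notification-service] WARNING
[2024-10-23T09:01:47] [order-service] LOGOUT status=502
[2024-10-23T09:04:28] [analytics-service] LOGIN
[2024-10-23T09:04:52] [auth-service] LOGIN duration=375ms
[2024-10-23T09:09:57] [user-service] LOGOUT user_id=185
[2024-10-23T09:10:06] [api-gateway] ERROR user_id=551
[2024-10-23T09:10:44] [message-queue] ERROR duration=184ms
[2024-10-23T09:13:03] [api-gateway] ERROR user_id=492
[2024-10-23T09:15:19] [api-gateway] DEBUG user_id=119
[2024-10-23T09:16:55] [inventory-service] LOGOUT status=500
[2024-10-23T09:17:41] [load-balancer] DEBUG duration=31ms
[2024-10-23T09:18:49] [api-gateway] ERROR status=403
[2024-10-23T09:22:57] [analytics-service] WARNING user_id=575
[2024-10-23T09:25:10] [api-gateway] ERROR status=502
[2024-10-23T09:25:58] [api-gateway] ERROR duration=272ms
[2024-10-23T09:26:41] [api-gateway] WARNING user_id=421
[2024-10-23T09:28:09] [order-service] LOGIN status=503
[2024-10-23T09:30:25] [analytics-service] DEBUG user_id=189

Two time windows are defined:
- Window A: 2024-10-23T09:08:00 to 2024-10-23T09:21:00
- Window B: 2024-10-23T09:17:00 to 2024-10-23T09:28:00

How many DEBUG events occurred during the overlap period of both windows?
1

To find overlap events:

1. Window A: 2024-10-23T09:08:00 to 2024-10-23T09:21:00
2. Window B: 2024-10-23T09:17:00 to 2024-10-23T09:28:00
3. Overlap period: 2024-10-23T09:17:00 to 2024-10-23T09:21:00
4. Count DEBUG events in overlap: 1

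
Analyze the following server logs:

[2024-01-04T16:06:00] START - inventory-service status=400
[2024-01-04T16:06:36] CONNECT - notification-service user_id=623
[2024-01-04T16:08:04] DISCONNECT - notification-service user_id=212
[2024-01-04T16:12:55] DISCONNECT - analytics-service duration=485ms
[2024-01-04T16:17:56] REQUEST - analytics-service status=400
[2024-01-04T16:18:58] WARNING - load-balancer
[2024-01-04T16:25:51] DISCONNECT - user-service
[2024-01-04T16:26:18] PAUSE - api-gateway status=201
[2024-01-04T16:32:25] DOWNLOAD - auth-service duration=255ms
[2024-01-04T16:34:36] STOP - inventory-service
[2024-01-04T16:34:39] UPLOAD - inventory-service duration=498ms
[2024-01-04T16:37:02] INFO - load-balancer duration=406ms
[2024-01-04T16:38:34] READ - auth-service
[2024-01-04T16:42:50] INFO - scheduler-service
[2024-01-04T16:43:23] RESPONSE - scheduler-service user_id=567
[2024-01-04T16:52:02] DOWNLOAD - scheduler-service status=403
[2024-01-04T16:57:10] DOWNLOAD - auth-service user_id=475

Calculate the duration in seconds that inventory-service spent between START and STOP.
1716

To calculate state duration:

1. Find START event for inventory-service: 2024-01-04T16:06:00
2. Find STOP event for inventory-service: 2024-01-04T16:34:36
3. Calculate duration: 2024-01-04T16:34:36 - 2024-01-04T16:06:00 = 1716 seconds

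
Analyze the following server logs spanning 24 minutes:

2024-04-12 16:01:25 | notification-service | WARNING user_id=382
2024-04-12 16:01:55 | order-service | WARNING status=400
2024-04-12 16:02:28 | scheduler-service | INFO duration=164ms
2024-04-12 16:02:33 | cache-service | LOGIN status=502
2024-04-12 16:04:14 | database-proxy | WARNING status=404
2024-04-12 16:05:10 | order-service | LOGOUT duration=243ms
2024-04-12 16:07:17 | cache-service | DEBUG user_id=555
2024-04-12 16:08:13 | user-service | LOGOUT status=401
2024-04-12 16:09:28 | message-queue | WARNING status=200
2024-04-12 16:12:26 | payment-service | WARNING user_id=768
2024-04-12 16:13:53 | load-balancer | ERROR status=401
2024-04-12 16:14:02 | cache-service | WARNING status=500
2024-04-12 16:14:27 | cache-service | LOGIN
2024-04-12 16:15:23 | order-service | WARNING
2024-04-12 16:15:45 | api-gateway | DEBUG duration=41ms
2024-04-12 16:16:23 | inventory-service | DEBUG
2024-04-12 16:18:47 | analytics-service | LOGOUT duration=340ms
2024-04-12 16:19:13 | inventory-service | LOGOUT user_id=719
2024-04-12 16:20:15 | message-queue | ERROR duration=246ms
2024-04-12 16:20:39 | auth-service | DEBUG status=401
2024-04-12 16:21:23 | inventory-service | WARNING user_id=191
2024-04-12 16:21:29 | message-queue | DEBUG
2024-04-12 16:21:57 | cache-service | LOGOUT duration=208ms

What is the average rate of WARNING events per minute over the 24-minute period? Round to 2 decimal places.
0.33

To calculate the rate:

1. Count total WARNING events: 8
2. Total time period: 24 minutes
3. Rate = 8 / 24 = 0.33 events per minute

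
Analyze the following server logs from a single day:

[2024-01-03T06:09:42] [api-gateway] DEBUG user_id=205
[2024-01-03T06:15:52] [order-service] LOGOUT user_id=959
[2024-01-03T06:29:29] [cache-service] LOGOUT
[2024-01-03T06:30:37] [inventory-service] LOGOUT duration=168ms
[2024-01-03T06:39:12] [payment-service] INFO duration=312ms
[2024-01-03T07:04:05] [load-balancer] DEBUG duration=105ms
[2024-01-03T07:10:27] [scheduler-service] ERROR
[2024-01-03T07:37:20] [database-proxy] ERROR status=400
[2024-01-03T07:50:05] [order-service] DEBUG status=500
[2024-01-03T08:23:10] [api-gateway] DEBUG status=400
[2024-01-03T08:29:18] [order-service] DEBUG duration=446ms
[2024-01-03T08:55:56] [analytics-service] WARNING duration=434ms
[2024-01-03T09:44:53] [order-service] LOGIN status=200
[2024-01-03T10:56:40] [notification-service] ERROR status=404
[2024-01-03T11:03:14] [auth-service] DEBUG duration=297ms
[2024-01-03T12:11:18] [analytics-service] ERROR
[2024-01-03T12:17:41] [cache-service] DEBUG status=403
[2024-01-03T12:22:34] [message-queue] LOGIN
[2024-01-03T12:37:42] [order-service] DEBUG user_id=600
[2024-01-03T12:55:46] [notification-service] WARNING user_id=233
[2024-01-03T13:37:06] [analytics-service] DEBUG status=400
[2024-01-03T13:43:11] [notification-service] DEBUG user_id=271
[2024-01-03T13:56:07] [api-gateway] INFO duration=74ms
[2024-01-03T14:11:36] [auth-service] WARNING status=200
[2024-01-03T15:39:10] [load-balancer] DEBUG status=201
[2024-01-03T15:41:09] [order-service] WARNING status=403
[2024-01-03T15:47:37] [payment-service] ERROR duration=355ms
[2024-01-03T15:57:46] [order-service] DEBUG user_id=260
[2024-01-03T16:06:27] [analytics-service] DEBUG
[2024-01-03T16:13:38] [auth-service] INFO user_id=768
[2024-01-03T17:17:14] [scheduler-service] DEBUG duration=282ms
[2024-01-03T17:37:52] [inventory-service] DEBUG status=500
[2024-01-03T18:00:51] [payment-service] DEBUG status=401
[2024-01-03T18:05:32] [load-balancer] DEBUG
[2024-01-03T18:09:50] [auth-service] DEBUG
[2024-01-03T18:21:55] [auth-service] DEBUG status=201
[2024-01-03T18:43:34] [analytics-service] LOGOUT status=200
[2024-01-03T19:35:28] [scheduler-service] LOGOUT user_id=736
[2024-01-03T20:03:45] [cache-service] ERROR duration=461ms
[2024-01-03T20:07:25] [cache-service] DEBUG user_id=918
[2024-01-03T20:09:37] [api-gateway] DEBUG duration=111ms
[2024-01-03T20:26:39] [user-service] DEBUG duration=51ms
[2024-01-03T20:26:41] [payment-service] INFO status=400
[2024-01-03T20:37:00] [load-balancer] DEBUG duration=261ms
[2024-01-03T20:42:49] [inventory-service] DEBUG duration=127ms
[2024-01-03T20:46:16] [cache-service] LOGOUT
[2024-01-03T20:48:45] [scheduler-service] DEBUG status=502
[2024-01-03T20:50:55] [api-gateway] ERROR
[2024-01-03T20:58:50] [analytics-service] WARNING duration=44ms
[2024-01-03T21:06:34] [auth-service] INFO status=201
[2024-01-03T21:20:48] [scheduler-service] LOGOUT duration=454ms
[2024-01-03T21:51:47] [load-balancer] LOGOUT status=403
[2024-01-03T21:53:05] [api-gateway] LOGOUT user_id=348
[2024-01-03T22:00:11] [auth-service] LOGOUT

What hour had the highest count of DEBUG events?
20

To find the peak hour:

1. Group all DEBUG events by hour
2. Count events in each hour
3. Find hour with maximum count
4. Peak hour: 20 (with 6 events)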